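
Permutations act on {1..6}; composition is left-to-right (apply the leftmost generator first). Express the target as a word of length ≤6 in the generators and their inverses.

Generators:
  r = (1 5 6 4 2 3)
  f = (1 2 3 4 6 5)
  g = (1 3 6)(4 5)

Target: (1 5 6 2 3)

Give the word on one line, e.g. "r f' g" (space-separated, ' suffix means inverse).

r f' f' g

  after r: (1 5 6 4 2 3)
  after f': (1 6 3 5 4)
  after f': (1 4 5 3 6 2)
  after g: (1 5 6 2 3)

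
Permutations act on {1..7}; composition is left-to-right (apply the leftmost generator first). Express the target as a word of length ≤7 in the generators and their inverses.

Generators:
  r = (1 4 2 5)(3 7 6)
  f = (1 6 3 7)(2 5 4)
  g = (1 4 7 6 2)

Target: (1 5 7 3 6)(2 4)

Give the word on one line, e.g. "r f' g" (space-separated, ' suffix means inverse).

  after r': (1 5 2 4)(3 6 7)
  after r': (1 2)(3 7 6)(4 5)
  after f: (1 5 2 6 7 3)
  after g': (1 5 6 4)(2 7 3)
  after g': (1 5 7 3 6)(2 4)

r' r' f g' g'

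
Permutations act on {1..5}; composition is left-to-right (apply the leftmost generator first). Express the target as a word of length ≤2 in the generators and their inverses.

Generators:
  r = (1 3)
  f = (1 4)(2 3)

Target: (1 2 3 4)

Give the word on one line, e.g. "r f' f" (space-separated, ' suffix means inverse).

r' f

  after r': (1 3)
  after f: (1 2 3 4)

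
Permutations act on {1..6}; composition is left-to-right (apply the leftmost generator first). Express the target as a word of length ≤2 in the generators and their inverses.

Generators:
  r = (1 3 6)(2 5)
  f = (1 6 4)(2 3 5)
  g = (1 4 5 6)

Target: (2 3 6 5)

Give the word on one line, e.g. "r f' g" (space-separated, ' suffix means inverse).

f g

  after f: (1 6 4)(2 3 5)
  after g: (2 3 6 5)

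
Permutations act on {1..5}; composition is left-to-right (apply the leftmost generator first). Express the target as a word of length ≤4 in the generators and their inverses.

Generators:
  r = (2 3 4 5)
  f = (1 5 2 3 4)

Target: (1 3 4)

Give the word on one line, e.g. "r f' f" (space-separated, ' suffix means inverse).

r' r' f' f'

  after r': (2 5 4 3)
  after r': (2 4)(3 5)
  after f': (1 4 5 2 3)
  after f': (1 3 4)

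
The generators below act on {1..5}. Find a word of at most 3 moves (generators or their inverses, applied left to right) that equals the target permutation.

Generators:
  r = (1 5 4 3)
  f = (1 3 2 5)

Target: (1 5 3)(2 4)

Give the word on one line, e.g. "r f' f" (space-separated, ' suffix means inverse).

f' r' f'

  after f': (1 5 2 3)
  after r': (2 4 5)
  after f': (1 5 3)(2 4)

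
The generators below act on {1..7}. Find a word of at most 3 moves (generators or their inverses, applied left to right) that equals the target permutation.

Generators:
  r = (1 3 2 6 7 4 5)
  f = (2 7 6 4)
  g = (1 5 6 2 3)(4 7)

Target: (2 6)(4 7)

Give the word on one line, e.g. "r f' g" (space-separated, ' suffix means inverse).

  after f': (2 4 6 7)
  after f': (2 6)(4 7)

f' f'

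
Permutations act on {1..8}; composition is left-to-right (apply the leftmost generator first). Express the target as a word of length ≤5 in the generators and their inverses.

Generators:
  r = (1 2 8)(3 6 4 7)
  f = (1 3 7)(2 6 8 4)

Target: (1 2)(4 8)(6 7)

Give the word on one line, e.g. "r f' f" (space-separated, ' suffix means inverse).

r' r' f f r'

  after r': (1 8 2)(3 7 4 6)
  after r': (1 2 8)(3 4)(6 7)
  after f: (1 6)(2 4 7 8 3)
  after f: (1 8 7 4)(3 6)
  after r': (1 2)(4 8)(6 7)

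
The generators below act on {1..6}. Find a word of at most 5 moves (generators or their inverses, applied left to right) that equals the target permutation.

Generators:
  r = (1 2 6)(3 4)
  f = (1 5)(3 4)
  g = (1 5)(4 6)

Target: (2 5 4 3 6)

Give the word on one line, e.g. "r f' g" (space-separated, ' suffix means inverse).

f' r r g'

  after f': (1 5)(3 4)
  after r: (1 5 2 6)
  after r: (1 5 6 2)(3 4)
  after g': (2 5 4 3 6)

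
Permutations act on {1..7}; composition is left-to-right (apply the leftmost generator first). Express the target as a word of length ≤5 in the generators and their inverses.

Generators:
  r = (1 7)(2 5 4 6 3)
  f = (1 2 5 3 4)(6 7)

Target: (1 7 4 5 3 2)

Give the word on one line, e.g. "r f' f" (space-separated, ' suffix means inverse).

r f' f' r' r'

  after r: (1 7)(2 5 4 6 3)
  after f': (1 6 5 3)(4 7)
  after f': (1 7 3 4 6 2)
  after r': (2 7 6 3 5)
  after r': (1 7 4 5 3 2)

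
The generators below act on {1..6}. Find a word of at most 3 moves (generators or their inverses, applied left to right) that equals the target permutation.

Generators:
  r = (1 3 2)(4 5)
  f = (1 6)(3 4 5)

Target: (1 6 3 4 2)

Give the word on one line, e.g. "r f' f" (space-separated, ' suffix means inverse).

  after f': (1 6)(3 5 4)
  after r: (1 6 3 4 2)

f' r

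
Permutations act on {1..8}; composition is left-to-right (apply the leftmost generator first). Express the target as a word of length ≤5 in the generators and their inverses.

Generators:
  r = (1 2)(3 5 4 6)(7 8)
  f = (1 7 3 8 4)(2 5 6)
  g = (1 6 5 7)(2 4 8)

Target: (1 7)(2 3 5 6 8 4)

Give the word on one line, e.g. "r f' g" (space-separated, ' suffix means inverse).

  after f: (1 7 3 8 4)(2 5 6)
  after f: (1 3 4 7 8)(2 6 5)
  after r: (1 5)(2 3 6 4 8)
  after g: (1 7)(2 3 5 6 8 4)

f f r g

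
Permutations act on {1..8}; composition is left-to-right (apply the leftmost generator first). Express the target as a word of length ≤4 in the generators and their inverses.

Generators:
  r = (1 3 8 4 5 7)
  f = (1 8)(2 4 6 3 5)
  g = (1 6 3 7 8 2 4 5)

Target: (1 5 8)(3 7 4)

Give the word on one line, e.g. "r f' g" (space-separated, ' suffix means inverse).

  after r': (1 7 5 4 8 3)
  after r': (1 5 8)(3 7 4)

r' r'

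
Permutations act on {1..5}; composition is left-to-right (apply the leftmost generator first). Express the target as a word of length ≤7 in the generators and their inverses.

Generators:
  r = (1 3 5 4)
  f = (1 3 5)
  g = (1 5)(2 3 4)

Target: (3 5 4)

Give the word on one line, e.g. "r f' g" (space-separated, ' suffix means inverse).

  after f': (1 5 3)
  after f': (1 3 5)
  after r: (1 5 3 4)
  after f': (1 3 4 5)
  after r': (3 5 4)

f' f' r f' r'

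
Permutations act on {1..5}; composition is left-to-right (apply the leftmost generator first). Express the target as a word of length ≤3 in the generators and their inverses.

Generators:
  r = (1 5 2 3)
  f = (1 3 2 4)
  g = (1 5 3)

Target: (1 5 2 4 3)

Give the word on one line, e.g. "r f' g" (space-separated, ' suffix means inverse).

f r g

  after f: (1 3 2 4)
  after r: (2 4 5)
  after g: (1 5 2 4 3)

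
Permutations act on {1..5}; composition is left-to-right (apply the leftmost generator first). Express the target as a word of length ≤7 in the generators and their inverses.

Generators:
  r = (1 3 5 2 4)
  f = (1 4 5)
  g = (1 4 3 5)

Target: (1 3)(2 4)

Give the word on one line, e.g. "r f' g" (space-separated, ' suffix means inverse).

  after r: (1 3 5 2 4)
  after g': (1 4 5 2)
  after r: (2 3 5 4)
  after f': (1 5)(2 3 4)
  after g': (1 3)(2 4)

r g' r f' g'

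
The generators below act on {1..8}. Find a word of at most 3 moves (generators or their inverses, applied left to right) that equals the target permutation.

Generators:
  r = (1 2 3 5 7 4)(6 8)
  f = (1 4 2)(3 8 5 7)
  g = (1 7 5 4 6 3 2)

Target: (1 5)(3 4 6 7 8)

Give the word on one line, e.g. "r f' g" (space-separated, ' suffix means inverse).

  after g: (1 7 5 4 6 3 2)
  after f': (1 5)(3 4 6 7 8)

g f'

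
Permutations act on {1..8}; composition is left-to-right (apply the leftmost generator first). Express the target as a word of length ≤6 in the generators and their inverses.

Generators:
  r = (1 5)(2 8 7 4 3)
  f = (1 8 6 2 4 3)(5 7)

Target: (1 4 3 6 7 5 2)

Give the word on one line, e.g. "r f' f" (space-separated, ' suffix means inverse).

  after f: (1 8 6 2 4 3)(5 7)
  after f: (1 6 4)(2 3 8)
  after f: (1 2)(3 6)(4 8)(5 7)
  after r': (1 3 6 4 2 5 8 7)
  after r': (1 4 3 6 7 5 2)

f f f r' r'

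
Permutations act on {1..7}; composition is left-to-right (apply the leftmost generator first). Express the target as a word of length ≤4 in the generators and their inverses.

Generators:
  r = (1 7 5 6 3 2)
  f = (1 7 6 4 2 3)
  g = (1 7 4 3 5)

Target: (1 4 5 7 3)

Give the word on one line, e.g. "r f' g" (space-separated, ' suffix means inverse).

g g

  after g: (1 7 4 3 5)
  after g: (1 4 5 7 3)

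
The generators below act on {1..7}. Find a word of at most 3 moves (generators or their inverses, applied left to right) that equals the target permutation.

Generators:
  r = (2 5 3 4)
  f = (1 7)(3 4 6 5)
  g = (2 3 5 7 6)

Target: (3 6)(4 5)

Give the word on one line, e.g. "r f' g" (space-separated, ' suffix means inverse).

f f

  after f: (1 7)(3 4 6 5)
  after f: (3 6)(4 5)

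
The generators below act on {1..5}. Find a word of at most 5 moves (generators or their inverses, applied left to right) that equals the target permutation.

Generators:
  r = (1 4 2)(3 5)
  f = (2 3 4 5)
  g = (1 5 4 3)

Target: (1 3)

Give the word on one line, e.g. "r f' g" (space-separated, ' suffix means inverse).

  after f': (2 5 4 3)
  after r: (1 4 5 2 3)
  after f': (1 3)

f' r f'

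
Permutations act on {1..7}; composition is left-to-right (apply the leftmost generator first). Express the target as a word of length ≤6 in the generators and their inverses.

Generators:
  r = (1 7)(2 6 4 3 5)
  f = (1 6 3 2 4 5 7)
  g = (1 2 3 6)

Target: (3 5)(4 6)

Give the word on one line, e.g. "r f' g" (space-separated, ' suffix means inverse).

g f r g g

  after g: (1 2 3 6)
  after f: (1 4 5 7)
  after r: (1 3 5)(2 6 4)
  after g: (1 6 4 3 5 2)
  after g: (3 5)(4 6)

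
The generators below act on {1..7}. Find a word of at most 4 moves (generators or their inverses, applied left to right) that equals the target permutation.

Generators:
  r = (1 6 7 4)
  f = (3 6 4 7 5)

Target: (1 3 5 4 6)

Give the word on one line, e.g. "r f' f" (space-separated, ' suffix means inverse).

r f' r

  after r: (1 6 7 4)
  after f': (1 3 5 7 6 4)
  after r: (1 3 5 4 6)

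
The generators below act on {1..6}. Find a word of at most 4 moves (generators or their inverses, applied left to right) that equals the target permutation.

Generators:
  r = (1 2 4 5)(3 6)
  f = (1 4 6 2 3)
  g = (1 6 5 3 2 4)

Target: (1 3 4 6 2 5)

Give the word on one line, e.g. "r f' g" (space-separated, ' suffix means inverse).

  after r: (1 2 4 5)(3 6)
  after g': (1 3)(4 6 5)
  after r: (1 6)(2 4 3)
  after r: (1 3 4 6 2 5)

r g' r r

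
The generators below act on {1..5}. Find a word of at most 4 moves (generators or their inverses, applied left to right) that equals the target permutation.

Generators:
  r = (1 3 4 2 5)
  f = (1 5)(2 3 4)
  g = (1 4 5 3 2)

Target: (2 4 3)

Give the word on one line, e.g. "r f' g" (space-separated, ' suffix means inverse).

f f

  after f: (1 5)(2 3 4)
  after f: (2 4 3)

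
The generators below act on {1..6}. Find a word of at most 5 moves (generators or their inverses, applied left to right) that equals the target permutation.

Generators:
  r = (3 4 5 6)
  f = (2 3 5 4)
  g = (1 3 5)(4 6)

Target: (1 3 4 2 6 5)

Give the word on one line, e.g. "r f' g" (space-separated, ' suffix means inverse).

  after f: (2 3 5 4)
  after r: (2 4)(3 6)
  after g: (1 3 4 2 6 5)

f r g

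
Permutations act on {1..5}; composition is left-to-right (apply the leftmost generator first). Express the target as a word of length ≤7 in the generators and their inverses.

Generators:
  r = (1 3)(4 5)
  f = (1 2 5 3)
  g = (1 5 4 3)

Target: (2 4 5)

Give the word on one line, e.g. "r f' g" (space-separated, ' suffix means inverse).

  after g': (1 3 4 5)
  after g': (1 4)(3 5)
  after r: (1 5)(3 4)
  after f: (1 3 4)(2 5)
  after g: (2 4 5)

g' g' r f g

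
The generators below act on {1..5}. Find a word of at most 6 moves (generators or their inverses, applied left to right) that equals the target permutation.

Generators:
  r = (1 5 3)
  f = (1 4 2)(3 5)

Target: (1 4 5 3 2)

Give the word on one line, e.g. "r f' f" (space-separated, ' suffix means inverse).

  after r: (1 5 3)
  after f: (1 3 4 2)
  after r: (2 5 3 4)
  after f: (1 4)(2 3)
  after r: (1 4 5 3 2)

r f r f r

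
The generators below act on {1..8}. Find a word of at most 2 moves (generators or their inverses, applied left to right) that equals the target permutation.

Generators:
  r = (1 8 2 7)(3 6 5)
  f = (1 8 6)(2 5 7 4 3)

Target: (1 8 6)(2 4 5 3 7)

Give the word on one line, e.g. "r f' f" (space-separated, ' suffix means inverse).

  after f': (1 6 8)(2 3 4 7 5)
  after f': (1 8 6)(2 4 5 3 7)

f' f'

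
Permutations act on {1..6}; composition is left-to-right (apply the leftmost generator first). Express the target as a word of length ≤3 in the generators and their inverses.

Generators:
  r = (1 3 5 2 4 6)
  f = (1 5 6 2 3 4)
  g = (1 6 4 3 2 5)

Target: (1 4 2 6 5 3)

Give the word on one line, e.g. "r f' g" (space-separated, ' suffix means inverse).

  after f: (1 5 6 2 3 4)
  after g': (1 2 4 5)(3 6)
  after r: (1 4 2 6 5 3)

f g' r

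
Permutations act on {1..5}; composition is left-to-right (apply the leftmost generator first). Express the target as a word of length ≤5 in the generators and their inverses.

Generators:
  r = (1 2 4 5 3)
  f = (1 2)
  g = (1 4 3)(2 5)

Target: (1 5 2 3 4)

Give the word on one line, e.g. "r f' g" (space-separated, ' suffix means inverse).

  after r: (1 2 4 5 3)
  after g: (1 5)(2 3 4)
  after f': (1 5 2 3 4)

r g f'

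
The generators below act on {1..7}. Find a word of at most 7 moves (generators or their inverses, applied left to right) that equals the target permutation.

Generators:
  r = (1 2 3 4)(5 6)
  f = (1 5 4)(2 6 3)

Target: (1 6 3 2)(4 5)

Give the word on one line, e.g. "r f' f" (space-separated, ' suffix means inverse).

r' f r' r' f'

  after r': (1 4 3 2)(5 6)
  after f: (2 5 3 6 4)
  after r': (1 4)(2 6 3 5)
  after r': (1 3 6 2 5)
  after f': (1 6 3 2)(4 5)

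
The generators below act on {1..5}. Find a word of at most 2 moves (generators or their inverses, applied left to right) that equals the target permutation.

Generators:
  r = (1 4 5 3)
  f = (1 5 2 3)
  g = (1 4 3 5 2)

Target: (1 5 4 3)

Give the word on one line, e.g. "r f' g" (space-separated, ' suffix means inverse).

f' g

  after f': (1 3 2 5)
  after g: (1 5 4 3)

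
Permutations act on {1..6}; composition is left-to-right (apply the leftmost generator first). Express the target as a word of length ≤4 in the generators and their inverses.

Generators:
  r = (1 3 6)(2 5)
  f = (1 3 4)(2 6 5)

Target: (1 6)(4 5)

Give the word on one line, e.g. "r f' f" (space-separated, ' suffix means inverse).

  after f': (1 4 3)(2 5 6)
  after r: (1 4 6 5)
  after f': (1 3)(2 5 4)
  after r: (1 6)(4 5)

f' r f' r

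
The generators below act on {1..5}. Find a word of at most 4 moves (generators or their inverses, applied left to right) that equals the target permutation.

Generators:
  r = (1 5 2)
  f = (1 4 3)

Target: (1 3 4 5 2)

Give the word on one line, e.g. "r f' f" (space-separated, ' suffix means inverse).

f' r

  after f': (1 3 4)
  after r: (1 3 4 5 2)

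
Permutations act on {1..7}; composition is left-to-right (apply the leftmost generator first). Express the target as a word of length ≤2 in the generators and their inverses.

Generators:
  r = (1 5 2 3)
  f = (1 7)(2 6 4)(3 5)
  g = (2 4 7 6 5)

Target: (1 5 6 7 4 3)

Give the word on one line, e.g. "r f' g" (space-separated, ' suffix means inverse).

g' r

  after g': (2 5 6 7 4)
  after r: (1 5 6 7 4 3)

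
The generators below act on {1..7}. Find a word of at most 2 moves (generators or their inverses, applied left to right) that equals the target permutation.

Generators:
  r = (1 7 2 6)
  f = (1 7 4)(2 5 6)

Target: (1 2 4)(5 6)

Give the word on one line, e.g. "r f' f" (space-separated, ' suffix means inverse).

  after r': (1 6 2 7)
  after f: (1 2 4)(5 6)

r' f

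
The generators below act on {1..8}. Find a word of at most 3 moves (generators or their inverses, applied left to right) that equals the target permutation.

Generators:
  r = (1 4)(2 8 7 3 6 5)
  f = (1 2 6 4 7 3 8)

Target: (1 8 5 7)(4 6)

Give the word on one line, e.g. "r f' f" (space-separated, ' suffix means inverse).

  after r': (1 4)(2 5 6 3 7 8)
  after r': (2 6 7)(3 8 5)
  after f': (1 8 5 7)(4 6)

r' r' f'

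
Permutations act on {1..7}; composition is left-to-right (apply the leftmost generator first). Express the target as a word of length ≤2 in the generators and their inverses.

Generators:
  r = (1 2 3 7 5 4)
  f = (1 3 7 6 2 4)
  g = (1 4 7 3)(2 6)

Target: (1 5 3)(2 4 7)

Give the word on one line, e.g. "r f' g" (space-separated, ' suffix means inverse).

r' r'

  after r': (1 4 5 7 3 2)
  after r': (1 5 3)(2 4 7)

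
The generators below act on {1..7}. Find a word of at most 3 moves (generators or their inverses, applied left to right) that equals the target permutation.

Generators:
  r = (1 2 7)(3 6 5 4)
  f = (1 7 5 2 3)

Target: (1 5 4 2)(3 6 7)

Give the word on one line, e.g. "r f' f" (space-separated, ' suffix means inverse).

r f'

  after r: (1 2 7)(3 6 5 4)
  after f': (1 5 4 2)(3 6 7)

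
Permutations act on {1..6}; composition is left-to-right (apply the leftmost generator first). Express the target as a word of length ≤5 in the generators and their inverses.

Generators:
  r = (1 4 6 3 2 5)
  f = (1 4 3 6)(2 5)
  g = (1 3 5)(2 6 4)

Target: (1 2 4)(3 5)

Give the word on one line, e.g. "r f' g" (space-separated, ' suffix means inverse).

  after f: (1 4 3 6)(2 5)
  after g': (1 6 5 4)(2 3)
  after r': (1 4 5)(2 6)
  after g: (1 2 4)(3 5)

f g' r' g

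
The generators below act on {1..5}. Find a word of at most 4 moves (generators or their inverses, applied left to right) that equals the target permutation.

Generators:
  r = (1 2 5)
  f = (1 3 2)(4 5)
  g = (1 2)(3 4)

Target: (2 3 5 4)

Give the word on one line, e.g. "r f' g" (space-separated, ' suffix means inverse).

f' r'

  after f': (1 2 3)(4 5)
  after r': (2 3 5 4)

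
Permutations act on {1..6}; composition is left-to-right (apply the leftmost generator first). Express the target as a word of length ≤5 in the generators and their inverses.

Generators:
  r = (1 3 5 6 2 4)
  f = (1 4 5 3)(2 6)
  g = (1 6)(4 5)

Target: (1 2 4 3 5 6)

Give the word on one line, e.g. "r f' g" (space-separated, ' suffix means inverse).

f r' g

  after f: (1 4 5 3)(2 6)
  after r': (1 2 5)(3 4)
  after g: (1 2 4 3 5 6)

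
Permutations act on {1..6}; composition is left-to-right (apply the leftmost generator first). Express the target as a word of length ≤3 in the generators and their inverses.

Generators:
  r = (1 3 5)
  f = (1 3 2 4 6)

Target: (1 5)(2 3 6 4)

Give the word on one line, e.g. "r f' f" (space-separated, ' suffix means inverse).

  after r': (1 5 3)
  after f': (1 5)(2 3 6 4)

r' f'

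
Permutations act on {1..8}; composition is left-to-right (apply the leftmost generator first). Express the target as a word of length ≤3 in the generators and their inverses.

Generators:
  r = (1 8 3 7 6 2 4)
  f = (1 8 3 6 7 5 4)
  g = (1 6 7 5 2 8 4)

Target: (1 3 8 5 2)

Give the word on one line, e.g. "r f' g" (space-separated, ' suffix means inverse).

  after g: (1 6 7 5 2 8 4)
  after f': (1 3 8 5 2)

g f'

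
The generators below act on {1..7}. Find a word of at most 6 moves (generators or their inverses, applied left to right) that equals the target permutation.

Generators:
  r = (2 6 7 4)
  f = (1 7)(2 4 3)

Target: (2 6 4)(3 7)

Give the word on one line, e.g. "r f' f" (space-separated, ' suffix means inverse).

f' r' f r f

  after f': (1 7)(2 3 4)
  after r': (1 6 2 3 7)
  after f: (1 6 4 3)
  after r: (1 7 4 3)(2 6)
  after f: (2 6 4)(3 7)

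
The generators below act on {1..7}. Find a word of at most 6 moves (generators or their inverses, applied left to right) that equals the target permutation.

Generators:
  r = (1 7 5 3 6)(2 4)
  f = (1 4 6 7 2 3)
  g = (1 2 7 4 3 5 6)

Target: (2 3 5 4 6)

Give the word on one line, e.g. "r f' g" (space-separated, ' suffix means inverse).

  after f': (1 3 2 7 6 4)
  after g: (1 5 6 3 7)(2 4)
  after f': (1 5 4 7 3 6 2)
  after r': (1 7 5 2 6 4)
  after r': (2 3 5 4 6)

f' g f' r' r'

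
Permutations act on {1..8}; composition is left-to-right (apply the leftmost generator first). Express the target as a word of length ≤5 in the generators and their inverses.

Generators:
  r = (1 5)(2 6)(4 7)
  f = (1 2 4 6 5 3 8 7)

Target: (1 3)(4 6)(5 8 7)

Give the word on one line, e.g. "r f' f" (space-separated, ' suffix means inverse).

f' f' r' f'

  after f': (1 7 8 3 5 6 4 2)
  after f': (1 8 5 4)(2 7 3 6)
  after r': (1 8)(2 4 5 7 3)
  after f': (1 3)(4 6)(5 8 7)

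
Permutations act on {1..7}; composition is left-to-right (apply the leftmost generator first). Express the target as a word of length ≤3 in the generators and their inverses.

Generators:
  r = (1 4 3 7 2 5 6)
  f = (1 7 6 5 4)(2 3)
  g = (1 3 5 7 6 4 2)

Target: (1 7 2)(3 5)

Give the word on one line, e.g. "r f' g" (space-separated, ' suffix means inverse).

  after r': (1 6 5 2 7 3 4)
  after f': (1 7 2)(3 5)

r' f'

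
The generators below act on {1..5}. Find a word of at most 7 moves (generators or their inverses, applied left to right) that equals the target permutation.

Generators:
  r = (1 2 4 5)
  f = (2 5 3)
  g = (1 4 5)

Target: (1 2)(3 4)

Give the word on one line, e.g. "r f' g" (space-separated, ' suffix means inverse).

r' f r' g f

  after r': (1 5 4 2)
  after f: (1 3 2)(4 5)
  after r': (1 3)(2 5)
  after g: (1 3 4 5 2)
  after f: (1 2)(3 4)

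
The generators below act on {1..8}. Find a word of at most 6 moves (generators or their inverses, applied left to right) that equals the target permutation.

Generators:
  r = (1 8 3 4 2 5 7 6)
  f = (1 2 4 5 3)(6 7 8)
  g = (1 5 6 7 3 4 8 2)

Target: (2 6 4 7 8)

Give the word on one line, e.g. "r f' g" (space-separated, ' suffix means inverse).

f' g r f'

  after f': (1 3 5 4 2)(6 8 7)
  after g: (1 4)(2 5 8 3 6)
  after r: (1 2 7 6 5 3)(4 8)
  after f': (2 6 4 7 8)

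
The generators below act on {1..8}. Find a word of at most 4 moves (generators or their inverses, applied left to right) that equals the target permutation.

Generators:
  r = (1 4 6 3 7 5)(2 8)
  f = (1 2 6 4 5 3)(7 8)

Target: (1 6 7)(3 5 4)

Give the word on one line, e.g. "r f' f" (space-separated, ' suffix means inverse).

  after r: (1 4 6 3 7 5)(2 8)
  after r: (1 6 7)(3 5 4)

r r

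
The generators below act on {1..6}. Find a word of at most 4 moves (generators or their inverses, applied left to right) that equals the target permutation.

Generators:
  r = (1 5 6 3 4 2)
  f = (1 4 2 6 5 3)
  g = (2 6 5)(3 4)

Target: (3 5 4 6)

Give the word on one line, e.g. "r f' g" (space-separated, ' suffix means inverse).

  after f': (1 3 5 6 2 4)
  after f': (1 5 2)(3 6 4)
  after r': (3 5 4 6)

f' f' r'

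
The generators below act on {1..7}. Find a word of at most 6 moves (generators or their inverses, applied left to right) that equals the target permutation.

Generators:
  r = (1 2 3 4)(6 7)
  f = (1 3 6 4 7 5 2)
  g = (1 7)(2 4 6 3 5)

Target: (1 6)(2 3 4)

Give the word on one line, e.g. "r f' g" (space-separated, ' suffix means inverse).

  after r': (1 4 3 2)(6 7)
  after f: (1 7 4 6 5 2 3)
  after r': (1 6 5)(3 4 7)
  after f': (1 3 6 7)(2 5)
  after g': (1 6)(2 3 4)

r' f r' f' g'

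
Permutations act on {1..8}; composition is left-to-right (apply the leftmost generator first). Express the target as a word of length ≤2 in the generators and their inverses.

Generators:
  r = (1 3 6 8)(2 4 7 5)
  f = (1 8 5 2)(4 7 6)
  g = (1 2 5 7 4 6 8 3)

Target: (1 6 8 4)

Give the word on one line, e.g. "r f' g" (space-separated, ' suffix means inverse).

r' g'

  after r': (1 8 6 3)(2 5 7 4)
  after g': (1 6 8 4)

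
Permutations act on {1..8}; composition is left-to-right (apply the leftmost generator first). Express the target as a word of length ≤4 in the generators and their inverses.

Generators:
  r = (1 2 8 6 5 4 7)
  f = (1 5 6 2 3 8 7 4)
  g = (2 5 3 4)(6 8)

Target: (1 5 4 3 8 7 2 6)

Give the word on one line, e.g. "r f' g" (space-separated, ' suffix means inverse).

r' g' f r'

  after r': (1 7 4 5 6 8 2)
  after g': (1 7 3 5 8 4 2)
  after f: (1 4 3 6 2 5 7 8)
  after r': (1 5 4 3 8 7 2 6)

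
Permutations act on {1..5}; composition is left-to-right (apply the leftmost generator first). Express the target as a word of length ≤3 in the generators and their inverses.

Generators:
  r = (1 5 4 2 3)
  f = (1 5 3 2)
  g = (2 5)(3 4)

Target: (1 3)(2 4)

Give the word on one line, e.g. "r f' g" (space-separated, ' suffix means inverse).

  after f': (1 2 3 5)
  after g: (1 5)(2 4 3)
  after f: (1 3)(2 4)

f' g f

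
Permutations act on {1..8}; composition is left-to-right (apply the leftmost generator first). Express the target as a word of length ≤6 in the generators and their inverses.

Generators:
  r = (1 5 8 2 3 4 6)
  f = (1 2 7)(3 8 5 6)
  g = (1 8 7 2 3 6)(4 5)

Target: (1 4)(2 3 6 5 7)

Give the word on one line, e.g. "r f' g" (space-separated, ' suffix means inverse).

r g f' f' f'

  after r: (1 5 8 2 3 4 6)
  after g: (1 4)(2 6 8 3 5 7)
  after f': (1 4 7)(2 5)(3 8 6)
  after f': (1 4 2 8 5)
  after f': (1 4)(2 3 6 5 7)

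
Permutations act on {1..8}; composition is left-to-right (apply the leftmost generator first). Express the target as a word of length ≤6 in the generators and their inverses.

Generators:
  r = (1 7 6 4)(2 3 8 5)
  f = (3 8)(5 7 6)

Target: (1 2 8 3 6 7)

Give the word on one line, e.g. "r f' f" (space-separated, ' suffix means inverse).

  after r: (1 7 6 4)(2 3 8 5)
  after r: (1 6)(2 8)(3 5)(4 7)
  after f: (1 5 8 2 3 7 4 6)
  after r: (1 2 8 3 6 7)

r r f r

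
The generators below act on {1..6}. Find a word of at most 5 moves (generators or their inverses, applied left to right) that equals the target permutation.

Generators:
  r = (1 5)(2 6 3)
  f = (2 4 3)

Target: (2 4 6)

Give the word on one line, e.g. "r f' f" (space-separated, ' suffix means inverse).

  after f': (2 3 4)
  after r': (1 5)(2 6)(3 4)
  after r': (3 4 6)
  after f: (2 4 6)

f' r' r' f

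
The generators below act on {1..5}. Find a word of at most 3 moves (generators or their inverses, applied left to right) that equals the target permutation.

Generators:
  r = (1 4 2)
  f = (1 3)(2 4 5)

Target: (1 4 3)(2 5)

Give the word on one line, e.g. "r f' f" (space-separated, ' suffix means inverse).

  after r': (1 2 4)
  after f: (1 4 3)(2 5)

r' f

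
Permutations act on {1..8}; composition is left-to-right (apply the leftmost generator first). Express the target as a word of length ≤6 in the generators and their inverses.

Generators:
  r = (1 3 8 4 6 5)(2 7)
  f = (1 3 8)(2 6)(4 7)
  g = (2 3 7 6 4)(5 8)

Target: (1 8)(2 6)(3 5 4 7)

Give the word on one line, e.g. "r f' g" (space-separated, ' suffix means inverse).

  after r': (1 5 6 4 8 3)(2 7)
  after f: (1 5 2 4)(6 7)
  after f: (1 5 6 4 3 8)(2 7)
  after g: (1 8)(2 6)(3 5 4 7)

r' f f g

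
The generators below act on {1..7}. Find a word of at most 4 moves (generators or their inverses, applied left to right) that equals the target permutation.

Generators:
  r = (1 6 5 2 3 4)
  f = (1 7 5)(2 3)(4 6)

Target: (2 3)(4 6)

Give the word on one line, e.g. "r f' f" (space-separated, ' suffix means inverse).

  after f': (1 5 7)(2 3)(4 6)
  after f': (1 7 5)
  after f': (2 3)(4 6)

f' f' f'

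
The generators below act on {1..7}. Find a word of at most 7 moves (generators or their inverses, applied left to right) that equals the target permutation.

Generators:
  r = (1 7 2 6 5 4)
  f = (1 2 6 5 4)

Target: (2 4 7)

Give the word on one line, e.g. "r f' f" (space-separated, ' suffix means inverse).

r' f' f' r' f'

  after r': (1 4 5 6 2 7)
  after f': (1 5 2 7 4 6)
  after f': (1 6 4 2 7 5)
  after r': (1 2)(4 7 6 5)
  after f': (2 4 7)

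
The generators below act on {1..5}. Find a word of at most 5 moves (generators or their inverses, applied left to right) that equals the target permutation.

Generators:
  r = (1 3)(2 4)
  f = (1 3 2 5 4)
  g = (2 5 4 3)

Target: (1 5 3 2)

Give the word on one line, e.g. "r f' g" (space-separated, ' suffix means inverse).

  after r: (1 3)(2 4)
  after f: (1 2)(4 5)
  after g: (1 5 3 2)

r f g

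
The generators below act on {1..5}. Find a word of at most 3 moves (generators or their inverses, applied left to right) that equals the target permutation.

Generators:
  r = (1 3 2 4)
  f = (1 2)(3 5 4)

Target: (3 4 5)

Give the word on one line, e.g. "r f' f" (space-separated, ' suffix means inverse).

  after f: (1 2)(3 5 4)
  after f: (3 4 5)

f f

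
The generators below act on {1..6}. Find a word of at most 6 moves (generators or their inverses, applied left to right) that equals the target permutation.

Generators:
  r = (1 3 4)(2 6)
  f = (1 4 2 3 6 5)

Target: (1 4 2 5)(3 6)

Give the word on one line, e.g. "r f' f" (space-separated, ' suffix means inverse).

  after r': (1 4 3)(2 6)
  after r': (1 3 4)
  after r': (2 6)
  after f: (1 4 2 5)(3 6)

r' r' r' f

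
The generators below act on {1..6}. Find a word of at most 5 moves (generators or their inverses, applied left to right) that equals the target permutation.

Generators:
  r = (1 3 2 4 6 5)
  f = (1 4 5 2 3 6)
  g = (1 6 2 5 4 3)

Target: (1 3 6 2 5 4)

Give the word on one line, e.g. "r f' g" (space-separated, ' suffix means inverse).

r f' r'

  after r: (1 3 2 4 6 5)
  after f': (1 2)(3 5 6 4)
  after r': (1 3 6 2 5 4)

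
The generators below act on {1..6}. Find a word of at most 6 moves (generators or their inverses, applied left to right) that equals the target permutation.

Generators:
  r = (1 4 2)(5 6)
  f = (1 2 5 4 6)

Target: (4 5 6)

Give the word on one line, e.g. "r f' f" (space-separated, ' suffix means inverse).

  after r: (1 4 2)(5 6)
  after f': (1 5 4)(2 6)
  after f': (1 2 4 6)
  after r: (4 5 6)

r f' f' r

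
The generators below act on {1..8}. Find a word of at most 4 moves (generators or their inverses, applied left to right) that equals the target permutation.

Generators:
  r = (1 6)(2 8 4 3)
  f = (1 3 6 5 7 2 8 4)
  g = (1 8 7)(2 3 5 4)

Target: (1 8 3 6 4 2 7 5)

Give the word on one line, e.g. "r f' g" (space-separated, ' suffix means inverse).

f' r'

  after f': (1 4 8 2 7 5 6 3)
  after r': (1 8 3 6 4 2 7 5)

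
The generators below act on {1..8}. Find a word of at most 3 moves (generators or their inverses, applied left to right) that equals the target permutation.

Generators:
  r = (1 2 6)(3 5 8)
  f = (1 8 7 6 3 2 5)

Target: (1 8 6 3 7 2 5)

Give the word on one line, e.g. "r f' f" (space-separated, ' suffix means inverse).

  after r': (1 6 2)(3 8 5)
  after f: (1 3 7 6 5 2 8)
  after r': (1 8 6 3 7 2 5)

r' f r'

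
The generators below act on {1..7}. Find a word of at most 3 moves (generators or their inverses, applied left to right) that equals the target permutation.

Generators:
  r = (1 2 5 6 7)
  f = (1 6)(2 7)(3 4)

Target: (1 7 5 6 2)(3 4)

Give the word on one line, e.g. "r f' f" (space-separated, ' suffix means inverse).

f r

  after f: (1 6)(2 7)(3 4)
  after r: (1 7 5 6 2)(3 4)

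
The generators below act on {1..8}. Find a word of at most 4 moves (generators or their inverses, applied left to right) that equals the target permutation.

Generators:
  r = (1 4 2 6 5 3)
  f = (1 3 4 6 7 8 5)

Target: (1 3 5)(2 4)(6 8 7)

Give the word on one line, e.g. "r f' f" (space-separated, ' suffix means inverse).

  after r: (1 4 2 6 5 3)
  after f': (1 3 5)(2 4)(6 8 7)

r f'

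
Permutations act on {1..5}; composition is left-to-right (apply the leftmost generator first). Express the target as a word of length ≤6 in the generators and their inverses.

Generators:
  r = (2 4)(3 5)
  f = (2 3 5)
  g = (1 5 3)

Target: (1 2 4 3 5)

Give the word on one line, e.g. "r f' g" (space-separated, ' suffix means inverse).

g g r f' f'

  after g: (1 5 3)
  after g: (1 3 5)
  after r: (1 5)(2 4)
  after f': (1 3 2 4 5)
  after f': (1 2 4 3 5)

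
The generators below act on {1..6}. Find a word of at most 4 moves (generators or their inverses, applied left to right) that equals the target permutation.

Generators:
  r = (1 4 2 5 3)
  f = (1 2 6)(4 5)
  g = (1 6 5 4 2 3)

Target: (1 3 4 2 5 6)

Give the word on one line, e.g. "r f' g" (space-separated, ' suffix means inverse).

  after r': (1 3 5 2 4)
  after f: (1 3 4 2 5 6)

r' f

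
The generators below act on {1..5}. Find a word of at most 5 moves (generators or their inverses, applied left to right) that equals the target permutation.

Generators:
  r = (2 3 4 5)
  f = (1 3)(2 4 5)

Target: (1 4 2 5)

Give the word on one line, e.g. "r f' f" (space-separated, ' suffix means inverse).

  after f': (1 3)(2 5 4)
  after r': (1 2 4 5 3)
  after f: (1 4 2 5)

f' r' f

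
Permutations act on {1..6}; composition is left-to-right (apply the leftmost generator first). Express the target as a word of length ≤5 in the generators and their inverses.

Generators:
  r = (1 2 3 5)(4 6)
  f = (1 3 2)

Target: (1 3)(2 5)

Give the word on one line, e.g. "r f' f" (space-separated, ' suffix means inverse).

r' r' f f f

  after r': (1 5 3 2)(4 6)
  after r': (1 3)(2 5)
  after f: (1 2 5)
  after f: (2 5 3)
  after f: (1 3)(2 5)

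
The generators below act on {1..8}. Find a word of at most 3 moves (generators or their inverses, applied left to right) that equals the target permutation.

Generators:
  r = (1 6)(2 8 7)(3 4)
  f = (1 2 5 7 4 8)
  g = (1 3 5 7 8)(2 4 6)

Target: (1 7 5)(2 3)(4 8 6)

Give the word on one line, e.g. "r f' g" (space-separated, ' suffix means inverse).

  after g: (1 3 5 7 8)(2 4 6)
  after r: (1 4)(2 3 5)(6 8)
  after f': (1 7 5)(2 3)(4 8 6)

g r f'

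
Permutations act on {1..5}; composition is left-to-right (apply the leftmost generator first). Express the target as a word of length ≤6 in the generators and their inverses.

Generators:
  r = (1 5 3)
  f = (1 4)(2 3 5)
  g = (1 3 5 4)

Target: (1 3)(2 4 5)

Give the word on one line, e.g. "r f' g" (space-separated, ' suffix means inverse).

f r' g' r' g

  after f: (1 4)(2 3 5)
  after r': (1 4 3)(2 5)
  after g': (1 5 2 3 4)
  after r': (2 5)(3 4)
  after g: (1 3)(2 4 5)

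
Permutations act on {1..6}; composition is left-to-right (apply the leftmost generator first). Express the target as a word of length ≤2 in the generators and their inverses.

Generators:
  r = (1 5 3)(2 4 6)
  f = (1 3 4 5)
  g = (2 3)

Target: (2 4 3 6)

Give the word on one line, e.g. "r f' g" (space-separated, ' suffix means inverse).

  after f: (1 3 4 5)
  after r: (2 4 3 6)

f r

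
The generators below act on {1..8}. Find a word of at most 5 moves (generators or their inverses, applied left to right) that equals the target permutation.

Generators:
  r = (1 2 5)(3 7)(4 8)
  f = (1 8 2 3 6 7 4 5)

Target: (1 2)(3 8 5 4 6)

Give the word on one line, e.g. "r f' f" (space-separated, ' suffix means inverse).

f r' f f r

  after f: (1 8 2 3 6 7 4 5)
  after r': (1 4 2 7 8)(3 6)
  after f: (1 5)(2 4 3 7)
  after f: (2 5 8)(3 4 6 7)
  after r: (1 2)(3 8 5 4 6)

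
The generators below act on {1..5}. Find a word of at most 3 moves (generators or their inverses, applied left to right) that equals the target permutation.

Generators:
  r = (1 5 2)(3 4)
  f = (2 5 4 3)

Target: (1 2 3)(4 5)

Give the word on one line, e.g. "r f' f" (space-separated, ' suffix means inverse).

  after f': (2 3 4 5)
  after f': (2 4)(3 5)
  after r': (1 2 3)(4 5)

f' f' r'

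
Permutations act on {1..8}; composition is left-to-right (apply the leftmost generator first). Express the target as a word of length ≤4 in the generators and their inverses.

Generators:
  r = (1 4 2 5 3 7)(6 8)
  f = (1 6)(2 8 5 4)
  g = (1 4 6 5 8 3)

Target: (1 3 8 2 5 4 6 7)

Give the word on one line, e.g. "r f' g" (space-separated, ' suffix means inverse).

  after g': (1 3 8 5 6 4)
  after g': (1 8 6)(3 5 4)
  after g': (1 5)(3 6)(4 8)
  after r: (1 3 8 2 5 4 6 7)

g' g' g' r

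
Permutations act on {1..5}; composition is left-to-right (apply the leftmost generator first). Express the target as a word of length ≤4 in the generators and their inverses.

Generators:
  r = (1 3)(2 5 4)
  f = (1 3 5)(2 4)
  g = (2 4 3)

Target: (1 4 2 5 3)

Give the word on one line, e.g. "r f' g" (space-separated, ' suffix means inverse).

  after f: (1 3 5)(2 4)
  after g: (1 2 3 5)
  after f: (1 4 2 5 3)

f g f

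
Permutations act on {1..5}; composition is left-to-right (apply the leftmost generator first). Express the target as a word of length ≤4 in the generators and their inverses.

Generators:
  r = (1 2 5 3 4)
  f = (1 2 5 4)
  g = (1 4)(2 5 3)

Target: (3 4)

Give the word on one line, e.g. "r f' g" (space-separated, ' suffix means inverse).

f' r

  after f': (1 4 5 2)
  after r: (3 4)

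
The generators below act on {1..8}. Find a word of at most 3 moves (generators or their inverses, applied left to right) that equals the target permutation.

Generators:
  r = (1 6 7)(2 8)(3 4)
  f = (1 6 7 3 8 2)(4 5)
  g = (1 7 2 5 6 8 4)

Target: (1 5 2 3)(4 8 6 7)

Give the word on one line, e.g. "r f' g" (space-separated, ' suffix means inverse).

  after f: (1 6 7 3 8 2)(4 5)
  after g': (1 5 8 7 3 6)(2 4)
  after r': (1 5 2 3)(4 8 6 7)

f g' r'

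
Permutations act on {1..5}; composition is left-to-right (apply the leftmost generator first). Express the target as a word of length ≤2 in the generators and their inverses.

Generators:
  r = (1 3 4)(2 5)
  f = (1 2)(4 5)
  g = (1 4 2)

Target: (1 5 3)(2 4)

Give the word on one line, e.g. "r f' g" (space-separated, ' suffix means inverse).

  after f: (1 2)(4 5)
  after r': (1 5 3)(2 4)

f r'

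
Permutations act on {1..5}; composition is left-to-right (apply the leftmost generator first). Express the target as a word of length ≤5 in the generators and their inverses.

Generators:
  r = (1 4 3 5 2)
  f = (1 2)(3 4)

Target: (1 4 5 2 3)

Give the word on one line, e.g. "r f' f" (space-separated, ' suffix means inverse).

r r f

  after r: (1 4 3 5 2)
  after r: (1 3 2 4 5)
  after f: (1 4 5 2 3)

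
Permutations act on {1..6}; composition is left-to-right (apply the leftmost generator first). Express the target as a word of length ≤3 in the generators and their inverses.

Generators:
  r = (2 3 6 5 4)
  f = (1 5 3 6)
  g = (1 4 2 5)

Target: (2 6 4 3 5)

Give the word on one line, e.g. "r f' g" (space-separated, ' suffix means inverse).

  after r: (2 3 6 5 4)
  after r: (2 6 4 3 5)

r r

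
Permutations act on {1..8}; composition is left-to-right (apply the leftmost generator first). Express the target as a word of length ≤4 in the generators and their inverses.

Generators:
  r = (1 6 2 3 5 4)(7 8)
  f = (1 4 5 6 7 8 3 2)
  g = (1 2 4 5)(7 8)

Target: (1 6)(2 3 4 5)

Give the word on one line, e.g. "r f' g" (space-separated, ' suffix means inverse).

  after r: (1 6 2 3 5 4)(7 8)
  after g': (1 6)(2 3 4 5)

r g'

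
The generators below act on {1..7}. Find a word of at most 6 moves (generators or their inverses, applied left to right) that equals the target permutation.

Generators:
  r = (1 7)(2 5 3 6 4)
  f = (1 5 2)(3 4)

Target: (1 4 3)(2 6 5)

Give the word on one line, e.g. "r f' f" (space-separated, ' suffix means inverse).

f' r r f'

  after f': (1 2 5)(3 4)
  after r: (1 5 7)(2 3)(4 6)
  after r: (1 3 5)(2 6)
  after f': (1 4 3)(2 6 5)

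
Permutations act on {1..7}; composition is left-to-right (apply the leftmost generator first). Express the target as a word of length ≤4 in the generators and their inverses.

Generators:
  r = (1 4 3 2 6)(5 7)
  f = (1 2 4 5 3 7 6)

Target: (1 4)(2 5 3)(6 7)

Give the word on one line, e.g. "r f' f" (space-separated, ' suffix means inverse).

  after r': (1 6 2 3 4)(5 7)
  after r': (1 2 4 6 3)
  after f: (1 4)(2 5 3)(6 7)

r' r' f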